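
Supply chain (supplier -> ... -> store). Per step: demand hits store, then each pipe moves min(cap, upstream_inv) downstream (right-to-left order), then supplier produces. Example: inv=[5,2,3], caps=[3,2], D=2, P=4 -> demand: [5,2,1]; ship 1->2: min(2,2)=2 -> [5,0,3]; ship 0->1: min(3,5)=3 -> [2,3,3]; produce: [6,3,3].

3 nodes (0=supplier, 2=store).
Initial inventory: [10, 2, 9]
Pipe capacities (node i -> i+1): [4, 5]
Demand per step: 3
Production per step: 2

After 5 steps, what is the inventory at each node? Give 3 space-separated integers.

Step 1: demand=3,sold=3 ship[1->2]=2 ship[0->1]=4 prod=2 -> inv=[8 4 8]
Step 2: demand=3,sold=3 ship[1->2]=4 ship[0->1]=4 prod=2 -> inv=[6 4 9]
Step 3: demand=3,sold=3 ship[1->2]=4 ship[0->1]=4 prod=2 -> inv=[4 4 10]
Step 4: demand=3,sold=3 ship[1->2]=4 ship[0->1]=4 prod=2 -> inv=[2 4 11]
Step 5: demand=3,sold=3 ship[1->2]=4 ship[0->1]=2 prod=2 -> inv=[2 2 12]

2 2 12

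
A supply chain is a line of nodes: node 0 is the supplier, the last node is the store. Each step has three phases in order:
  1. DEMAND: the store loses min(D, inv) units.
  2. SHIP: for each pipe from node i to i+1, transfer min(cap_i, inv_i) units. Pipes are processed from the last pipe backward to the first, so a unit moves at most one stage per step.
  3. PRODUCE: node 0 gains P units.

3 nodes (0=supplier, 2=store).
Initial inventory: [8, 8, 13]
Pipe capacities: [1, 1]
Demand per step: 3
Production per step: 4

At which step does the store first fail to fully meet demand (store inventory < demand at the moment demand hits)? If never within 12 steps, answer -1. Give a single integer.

Step 1: demand=3,sold=3 ship[1->2]=1 ship[0->1]=1 prod=4 -> [11 8 11]
Step 2: demand=3,sold=3 ship[1->2]=1 ship[0->1]=1 prod=4 -> [14 8 9]
Step 3: demand=3,sold=3 ship[1->2]=1 ship[0->1]=1 prod=4 -> [17 8 7]
Step 4: demand=3,sold=3 ship[1->2]=1 ship[0->1]=1 prod=4 -> [20 8 5]
Step 5: demand=3,sold=3 ship[1->2]=1 ship[0->1]=1 prod=4 -> [23 8 3]
Step 6: demand=3,sold=3 ship[1->2]=1 ship[0->1]=1 prod=4 -> [26 8 1]
Step 7: demand=3,sold=1 ship[1->2]=1 ship[0->1]=1 prod=4 -> [29 8 1]
Step 8: demand=3,sold=1 ship[1->2]=1 ship[0->1]=1 prod=4 -> [32 8 1]
Step 9: demand=3,sold=1 ship[1->2]=1 ship[0->1]=1 prod=4 -> [35 8 1]
Step 10: demand=3,sold=1 ship[1->2]=1 ship[0->1]=1 prod=4 -> [38 8 1]
Step 11: demand=3,sold=1 ship[1->2]=1 ship[0->1]=1 prod=4 -> [41 8 1]
Step 12: demand=3,sold=1 ship[1->2]=1 ship[0->1]=1 prod=4 -> [44 8 1]
First stockout at step 7

7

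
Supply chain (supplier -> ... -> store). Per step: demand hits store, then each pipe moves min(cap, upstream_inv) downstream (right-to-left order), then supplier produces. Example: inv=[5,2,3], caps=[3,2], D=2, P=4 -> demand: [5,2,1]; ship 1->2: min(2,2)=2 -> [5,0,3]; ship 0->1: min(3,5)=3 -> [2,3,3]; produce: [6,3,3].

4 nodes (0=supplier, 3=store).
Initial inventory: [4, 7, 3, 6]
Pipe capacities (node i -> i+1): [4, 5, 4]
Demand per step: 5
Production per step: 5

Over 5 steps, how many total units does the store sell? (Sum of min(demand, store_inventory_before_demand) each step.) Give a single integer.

Step 1: sold=5 (running total=5) -> [5 6 5 4]
Step 2: sold=4 (running total=9) -> [6 5 6 4]
Step 3: sold=4 (running total=13) -> [7 4 7 4]
Step 4: sold=4 (running total=17) -> [8 4 7 4]
Step 5: sold=4 (running total=21) -> [9 4 7 4]

Answer: 21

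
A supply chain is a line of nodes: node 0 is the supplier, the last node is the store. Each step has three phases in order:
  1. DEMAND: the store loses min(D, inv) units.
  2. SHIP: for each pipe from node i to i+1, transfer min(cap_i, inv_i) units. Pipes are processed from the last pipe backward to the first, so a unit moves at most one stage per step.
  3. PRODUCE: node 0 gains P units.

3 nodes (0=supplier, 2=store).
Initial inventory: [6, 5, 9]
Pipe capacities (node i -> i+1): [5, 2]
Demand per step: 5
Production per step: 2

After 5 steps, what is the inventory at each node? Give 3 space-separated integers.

Step 1: demand=5,sold=5 ship[1->2]=2 ship[0->1]=5 prod=2 -> inv=[3 8 6]
Step 2: demand=5,sold=5 ship[1->2]=2 ship[0->1]=3 prod=2 -> inv=[2 9 3]
Step 3: demand=5,sold=3 ship[1->2]=2 ship[0->1]=2 prod=2 -> inv=[2 9 2]
Step 4: demand=5,sold=2 ship[1->2]=2 ship[0->1]=2 prod=2 -> inv=[2 9 2]
Step 5: demand=5,sold=2 ship[1->2]=2 ship[0->1]=2 prod=2 -> inv=[2 9 2]

2 9 2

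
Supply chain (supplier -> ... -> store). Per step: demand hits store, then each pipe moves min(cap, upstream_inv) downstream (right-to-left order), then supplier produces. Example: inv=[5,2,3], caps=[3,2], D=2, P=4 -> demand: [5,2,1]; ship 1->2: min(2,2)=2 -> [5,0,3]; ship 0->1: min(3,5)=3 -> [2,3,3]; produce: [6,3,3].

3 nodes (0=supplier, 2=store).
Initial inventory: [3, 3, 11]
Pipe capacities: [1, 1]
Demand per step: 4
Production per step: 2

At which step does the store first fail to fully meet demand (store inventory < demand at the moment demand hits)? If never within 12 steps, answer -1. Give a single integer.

Step 1: demand=4,sold=4 ship[1->2]=1 ship[0->1]=1 prod=2 -> [4 3 8]
Step 2: demand=4,sold=4 ship[1->2]=1 ship[0->1]=1 prod=2 -> [5 3 5]
Step 3: demand=4,sold=4 ship[1->2]=1 ship[0->1]=1 prod=2 -> [6 3 2]
Step 4: demand=4,sold=2 ship[1->2]=1 ship[0->1]=1 prod=2 -> [7 3 1]
Step 5: demand=4,sold=1 ship[1->2]=1 ship[0->1]=1 prod=2 -> [8 3 1]
Step 6: demand=4,sold=1 ship[1->2]=1 ship[0->1]=1 prod=2 -> [9 3 1]
Step 7: demand=4,sold=1 ship[1->2]=1 ship[0->1]=1 prod=2 -> [10 3 1]
Step 8: demand=4,sold=1 ship[1->2]=1 ship[0->1]=1 prod=2 -> [11 3 1]
Step 9: demand=4,sold=1 ship[1->2]=1 ship[0->1]=1 prod=2 -> [12 3 1]
Step 10: demand=4,sold=1 ship[1->2]=1 ship[0->1]=1 prod=2 -> [13 3 1]
Step 11: demand=4,sold=1 ship[1->2]=1 ship[0->1]=1 prod=2 -> [14 3 1]
Step 12: demand=4,sold=1 ship[1->2]=1 ship[0->1]=1 prod=2 -> [15 3 1]
First stockout at step 4

4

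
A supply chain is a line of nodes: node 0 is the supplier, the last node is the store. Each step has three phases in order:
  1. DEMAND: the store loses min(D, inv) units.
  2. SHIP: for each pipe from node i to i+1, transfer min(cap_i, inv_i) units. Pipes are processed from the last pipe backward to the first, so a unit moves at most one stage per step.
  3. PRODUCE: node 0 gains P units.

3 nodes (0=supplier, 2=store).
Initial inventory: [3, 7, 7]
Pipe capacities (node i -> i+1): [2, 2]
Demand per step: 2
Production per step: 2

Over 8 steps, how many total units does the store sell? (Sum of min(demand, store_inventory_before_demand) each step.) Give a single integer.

Answer: 16

Derivation:
Step 1: sold=2 (running total=2) -> [3 7 7]
Step 2: sold=2 (running total=4) -> [3 7 7]
Step 3: sold=2 (running total=6) -> [3 7 7]
Step 4: sold=2 (running total=8) -> [3 7 7]
Step 5: sold=2 (running total=10) -> [3 7 7]
Step 6: sold=2 (running total=12) -> [3 7 7]
Step 7: sold=2 (running total=14) -> [3 7 7]
Step 8: sold=2 (running total=16) -> [3 7 7]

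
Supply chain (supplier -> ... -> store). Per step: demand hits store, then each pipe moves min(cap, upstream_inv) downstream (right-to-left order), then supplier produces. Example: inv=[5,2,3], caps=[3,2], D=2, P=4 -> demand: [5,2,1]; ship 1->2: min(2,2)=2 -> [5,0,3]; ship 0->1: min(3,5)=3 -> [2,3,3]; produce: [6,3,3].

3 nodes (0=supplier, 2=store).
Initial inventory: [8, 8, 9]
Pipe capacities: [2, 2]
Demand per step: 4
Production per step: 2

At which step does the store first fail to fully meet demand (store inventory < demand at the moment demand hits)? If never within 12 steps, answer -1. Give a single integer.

Step 1: demand=4,sold=4 ship[1->2]=2 ship[0->1]=2 prod=2 -> [8 8 7]
Step 2: demand=4,sold=4 ship[1->2]=2 ship[0->1]=2 prod=2 -> [8 8 5]
Step 3: demand=4,sold=4 ship[1->2]=2 ship[0->1]=2 prod=2 -> [8 8 3]
Step 4: demand=4,sold=3 ship[1->2]=2 ship[0->1]=2 prod=2 -> [8 8 2]
Step 5: demand=4,sold=2 ship[1->2]=2 ship[0->1]=2 prod=2 -> [8 8 2]
Step 6: demand=4,sold=2 ship[1->2]=2 ship[0->1]=2 prod=2 -> [8 8 2]
Step 7: demand=4,sold=2 ship[1->2]=2 ship[0->1]=2 prod=2 -> [8 8 2]
Step 8: demand=4,sold=2 ship[1->2]=2 ship[0->1]=2 prod=2 -> [8 8 2]
Step 9: demand=4,sold=2 ship[1->2]=2 ship[0->1]=2 prod=2 -> [8 8 2]
Step 10: demand=4,sold=2 ship[1->2]=2 ship[0->1]=2 prod=2 -> [8 8 2]
Step 11: demand=4,sold=2 ship[1->2]=2 ship[0->1]=2 prod=2 -> [8 8 2]
Step 12: demand=4,sold=2 ship[1->2]=2 ship[0->1]=2 prod=2 -> [8 8 2]
First stockout at step 4

4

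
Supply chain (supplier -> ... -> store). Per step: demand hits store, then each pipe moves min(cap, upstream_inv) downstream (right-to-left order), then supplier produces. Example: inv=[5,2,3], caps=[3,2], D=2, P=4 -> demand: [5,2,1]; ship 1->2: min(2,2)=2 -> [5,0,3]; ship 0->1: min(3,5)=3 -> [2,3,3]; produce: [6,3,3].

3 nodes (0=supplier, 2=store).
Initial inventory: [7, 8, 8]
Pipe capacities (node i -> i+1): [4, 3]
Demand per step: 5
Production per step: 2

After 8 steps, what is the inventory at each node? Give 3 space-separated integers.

Step 1: demand=5,sold=5 ship[1->2]=3 ship[0->1]=4 prod=2 -> inv=[5 9 6]
Step 2: demand=5,sold=5 ship[1->2]=3 ship[0->1]=4 prod=2 -> inv=[3 10 4]
Step 3: demand=5,sold=4 ship[1->2]=3 ship[0->1]=3 prod=2 -> inv=[2 10 3]
Step 4: demand=5,sold=3 ship[1->2]=3 ship[0->1]=2 prod=2 -> inv=[2 9 3]
Step 5: demand=5,sold=3 ship[1->2]=3 ship[0->1]=2 prod=2 -> inv=[2 8 3]
Step 6: demand=5,sold=3 ship[1->2]=3 ship[0->1]=2 prod=2 -> inv=[2 7 3]
Step 7: demand=5,sold=3 ship[1->2]=3 ship[0->1]=2 prod=2 -> inv=[2 6 3]
Step 8: demand=5,sold=3 ship[1->2]=3 ship[0->1]=2 prod=2 -> inv=[2 5 3]

2 5 3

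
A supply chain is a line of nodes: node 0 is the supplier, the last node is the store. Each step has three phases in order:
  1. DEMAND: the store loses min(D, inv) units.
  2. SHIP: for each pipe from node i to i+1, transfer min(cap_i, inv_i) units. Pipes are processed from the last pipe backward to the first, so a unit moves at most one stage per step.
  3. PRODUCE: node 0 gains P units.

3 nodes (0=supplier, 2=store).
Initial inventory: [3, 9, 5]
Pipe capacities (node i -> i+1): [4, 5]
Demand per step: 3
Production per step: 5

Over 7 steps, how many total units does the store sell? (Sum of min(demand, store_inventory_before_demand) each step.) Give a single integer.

Answer: 21

Derivation:
Step 1: sold=3 (running total=3) -> [5 7 7]
Step 2: sold=3 (running total=6) -> [6 6 9]
Step 3: sold=3 (running total=9) -> [7 5 11]
Step 4: sold=3 (running total=12) -> [8 4 13]
Step 5: sold=3 (running total=15) -> [9 4 14]
Step 6: sold=3 (running total=18) -> [10 4 15]
Step 7: sold=3 (running total=21) -> [11 4 16]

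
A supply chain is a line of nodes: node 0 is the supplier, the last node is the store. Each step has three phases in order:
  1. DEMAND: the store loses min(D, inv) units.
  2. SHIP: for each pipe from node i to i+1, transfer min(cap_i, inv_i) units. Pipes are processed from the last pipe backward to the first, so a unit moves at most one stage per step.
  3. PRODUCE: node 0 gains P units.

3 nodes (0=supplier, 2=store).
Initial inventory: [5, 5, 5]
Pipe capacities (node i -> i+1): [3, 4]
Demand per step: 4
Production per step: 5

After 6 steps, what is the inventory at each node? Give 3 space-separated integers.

Step 1: demand=4,sold=4 ship[1->2]=4 ship[0->1]=3 prod=5 -> inv=[7 4 5]
Step 2: demand=4,sold=4 ship[1->2]=4 ship[0->1]=3 prod=5 -> inv=[9 3 5]
Step 3: demand=4,sold=4 ship[1->2]=3 ship[0->1]=3 prod=5 -> inv=[11 3 4]
Step 4: demand=4,sold=4 ship[1->2]=3 ship[0->1]=3 prod=5 -> inv=[13 3 3]
Step 5: demand=4,sold=3 ship[1->2]=3 ship[0->1]=3 prod=5 -> inv=[15 3 3]
Step 6: demand=4,sold=3 ship[1->2]=3 ship[0->1]=3 prod=5 -> inv=[17 3 3]

17 3 3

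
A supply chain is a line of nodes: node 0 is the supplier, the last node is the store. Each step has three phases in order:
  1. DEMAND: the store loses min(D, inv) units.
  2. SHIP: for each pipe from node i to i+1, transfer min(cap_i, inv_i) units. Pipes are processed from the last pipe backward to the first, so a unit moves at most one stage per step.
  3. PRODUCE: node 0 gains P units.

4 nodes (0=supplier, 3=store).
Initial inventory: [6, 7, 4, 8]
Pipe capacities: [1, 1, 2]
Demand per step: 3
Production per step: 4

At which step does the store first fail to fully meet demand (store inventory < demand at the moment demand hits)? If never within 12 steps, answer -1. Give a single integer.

Step 1: demand=3,sold=3 ship[2->3]=2 ship[1->2]=1 ship[0->1]=1 prod=4 -> [9 7 3 7]
Step 2: demand=3,sold=3 ship[2->3]=2 ship[1->2]=1 ship[0->1]=1 prod=4 -> [12 7 2 6]
Step 3: demand=3,sold=3 ship[2->3]=2 ship[1->2]=1 ship[0->1]=1 prod=4 -> [15 7 1 5]
Step 4: demand=3,sold=3 ship[2->3]=1 ship[1->2]=1 ship[0->1]=1 prod=4 -> [18 7 1 3]
Step 5: demand=3,sold=3 ship[2->3]=1 ship[1->2]=1 ship[0->1]=1 prod=4 -> [21 7 1 1]
Step 6: demand=3,sold=1 ship[2->3]=1 ship[1->2]=1 ship[0->1]=1 prod=4 -> [24 7 1 1]
Step 7: demand=3,sold=1 ship[2->3]=1 ship[1->2]=1 ship[0->1]=1 prod=4 -> [27 7 1 1]
Step 8: demand=3,sold=1 ship[2->3]=1 ship[1->2]=1 ship[0->1]=1 prod=4 -> [30 7 1 1]
Step 9: demand=3,sold=1 ship[2->3]=1 ship[1->2]=1 ship[0->1]=1 prod=4 -> [33 7 1 1]
Step 10: demand=3,sold=1 ship[2->3]=1 ship[1->2]=1 ship[0->1]=1 prod=4 -> [36 7 1 1]
Step 11: demand=3,sold=1 ship[2->3]=1 ship[1->2]=1 ship[0->1]=1 prod=4 -> [39 7 1 1]
Step 12: demand=3,sold=1 ship[2->3]=1 ship[1->2]=1 ship[0->1]=1 prod=4 -> [42 7 1 1]
First stockout at step 6

6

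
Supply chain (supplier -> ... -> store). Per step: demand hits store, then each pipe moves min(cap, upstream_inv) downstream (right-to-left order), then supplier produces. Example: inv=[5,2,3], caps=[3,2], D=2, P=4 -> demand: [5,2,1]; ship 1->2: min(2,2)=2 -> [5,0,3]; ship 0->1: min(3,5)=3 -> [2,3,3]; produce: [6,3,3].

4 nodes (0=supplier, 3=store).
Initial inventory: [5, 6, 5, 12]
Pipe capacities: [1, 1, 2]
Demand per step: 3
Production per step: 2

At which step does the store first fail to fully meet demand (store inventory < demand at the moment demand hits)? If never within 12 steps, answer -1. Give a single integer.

Step 1: demand=3,sold=3 ship[2->3]=2 ship[1->2]=1 ship[0->1]=1 prod=2 -> [6 6 4 11]
Step 2: demand=3,sold=3 ship[2->3]=2 ship[1->2]=1 ship[0->1]=1 prod=2 -> [7 6 3 10]
Step 3: demand=3,sold=3 ship[2->3]=2 ship[1->2]=1 ship[0->1]=1 prod=2 -> [8 6 2 9]
Step 4: demand=3,sold=3 ship[2->3]=2 ship[1->2]=1 ship[0->1]=1 prod=2 -> [9 6 1 8]
Step 5: demand=3,sold=3 ship[2->3]=1 ship[1->2]=1 ship[0->1]=1 prod=2 -> [10 6 1 6]
Step 6: demand=3,sold=3 ship[2->3]=1 ship[1->2]=1 ship[0->1]=1 prod=2 -> [11 6 1 4]
Step 7: demand=3,sold=3 ship[2->3]=1 ship[1->2]=1 ship[0->1]=1 prod=2 -> [12 6 1 2]
Step 8: demand=3,sold=2 ship[2->3]=1 ship[1->2]=1 ship[0->1]=1 prod=2 -> [13 6 1 1]
Step 9: demand=3,sold=1 ship[2->3]=1 ship[1->2]=1 ship[0->1]=1 prod=2 -> [14 6 1 1]
Step 10: demand=3,sold=1 ship[2->3]=1 ship[1->2]=1 ship[0->1]=1 prod=2 -> [15 6 1 1]
Step 11: demand=3,sold=1 ship[2->3]=1 ship[1->2]=1 ship[0->1]=1 prod=2 -> [16 6 1 1]
Step 12: demand=3,sold=1 ship[2->3]=1 ship[1->2]=1 ship[0->1]=1 prod=2 -> [17 6 1 1]
First stockout at step 8

8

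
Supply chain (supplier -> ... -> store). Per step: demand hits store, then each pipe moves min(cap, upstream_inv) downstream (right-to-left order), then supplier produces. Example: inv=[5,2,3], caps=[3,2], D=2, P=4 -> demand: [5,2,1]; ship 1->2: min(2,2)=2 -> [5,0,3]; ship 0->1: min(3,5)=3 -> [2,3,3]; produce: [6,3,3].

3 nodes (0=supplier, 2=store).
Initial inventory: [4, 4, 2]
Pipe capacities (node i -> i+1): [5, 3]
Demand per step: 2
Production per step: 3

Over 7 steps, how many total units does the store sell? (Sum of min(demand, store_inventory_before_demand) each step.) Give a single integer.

Step 1: sold=2 (running total=2) -> [3 5 3]
Step 2: sold=2 (running total=4) -> [3 5 4]
Step 3: sold=2 (running total=6) -> [3 5 5]
Step 4: sold=2 (running total=8) -> [3 5 6]
Step 5: sold=2 (running total=10) -> [3 5 7]
Step 6: sold=2 (running total=12) -> [3 5 8]
Step 7: sold=2 (running total=14) -> [3 5 9]

Answer: 14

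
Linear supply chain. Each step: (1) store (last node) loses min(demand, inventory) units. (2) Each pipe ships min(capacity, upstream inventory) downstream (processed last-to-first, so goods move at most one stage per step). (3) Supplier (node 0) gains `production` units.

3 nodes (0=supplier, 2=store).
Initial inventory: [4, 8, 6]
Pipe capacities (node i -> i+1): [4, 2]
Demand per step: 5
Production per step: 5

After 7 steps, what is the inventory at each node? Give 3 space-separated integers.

Step 1: demand=5,sold=5 ship[1->2]=2 ship[0->1]=4 prod=5 -> inv=[5 10 3]
Step 2: demand=5,sold=3 ship[1->2]=2 ship[0->1]=4 prod=5 -> inv=[6 12 2]
Step 3: demand=5,sold=2 ship[1->2]=2 ship[0->1]=4 prod=5 -> inv=[7 14 2]
Step 4: demand=5,sold=2 ship[1->2]=2 ship[0->1]=4 prod=5 -> inv=[8 16 2]
Step 5: demand=5,sold=2 ship[1->2]=2 ship[0->1]=4 prod=5 -> inv=[9 18 2]
Step 6: demand=5,sold=2 ship[1->2]=2 ship[0->1]=4 prod=5 -> inv=[10 20 2]
Step 7: demand=5,sold=2 ship[1->2]=2 ship[0->1]=4 prod=5 -> inv=[11 22 2]

11 22 2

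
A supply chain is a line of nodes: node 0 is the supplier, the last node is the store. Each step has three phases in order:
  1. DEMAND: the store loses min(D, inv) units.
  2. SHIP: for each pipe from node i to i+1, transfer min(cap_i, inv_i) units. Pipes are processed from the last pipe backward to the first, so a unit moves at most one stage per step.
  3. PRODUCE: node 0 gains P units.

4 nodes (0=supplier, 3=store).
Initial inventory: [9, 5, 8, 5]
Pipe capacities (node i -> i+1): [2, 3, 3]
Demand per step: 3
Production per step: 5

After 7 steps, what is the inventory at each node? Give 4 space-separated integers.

Step 1: demand=3,sold=3 ship[2->3]=3 ship[1->2]=3 ship[0->1]=2 prod=5 -> inv=[12 4 8 5]
Step 2: demand=3,sold=3 ship[2->3]=3 ship[1->2]=3 ship[0->1]=2 prod=5 -> inv=[15 3 8 5]
Step 3: demand=3,sold=3 ship[2->3]=3 ship[1->2]=3 ship[0->1]=2 prod=5 -> inv=[18 2 8 5]
Step 4: demand=3,sold=3 ship[2->3]=3 ship[1->2]=2 ship[0->1]=2 prod=5 -> inv=[21 2 7 5]
Step 5: demand=3,sold=3 ship[2->3]=3 ship[1->2]=2 ship[0->1]=2 prod=5 -> inv=[24 2 6 5]
Step 6: demand=3,sold=3 ship[2->3]=3 ship[1->2]=2 ship[0->1]=2 prod=5 -> inv=[27 2 5 5]
Step 7: demand=3,sold=3 ship[2->3]=3 ship[1->2]=2 ship[0->1]=2 prod=5 -> inv=[30 2 4 5]

30 2 4 5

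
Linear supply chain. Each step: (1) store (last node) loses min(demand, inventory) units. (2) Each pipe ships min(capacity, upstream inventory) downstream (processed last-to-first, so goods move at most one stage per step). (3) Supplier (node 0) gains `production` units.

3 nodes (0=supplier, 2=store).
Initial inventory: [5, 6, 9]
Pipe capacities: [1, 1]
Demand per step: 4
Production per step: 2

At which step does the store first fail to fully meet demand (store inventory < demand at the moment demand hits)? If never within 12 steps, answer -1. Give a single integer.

Step 1: demand=4,sold=4 ship[1->2]=1 ship[0->1]=1 prod=2 -> [6 6 6]
Step 2: demand=4,sold=4 ship[1->2]=1 ship[0->1]=1 prod=2 -> [7 6 3]
Step 3: demand=4,sold=3 ship[1->2]=1 ship[0->1]=1 prod=2 -> [8 6 1]
Step 4: demand=4,sold=1 ship[1->2]=1 ship[0->1]=1 prod=2 -> [9 6 1]
Step 5: demand=4,sold=1 ship[1->2]=1 ship[0->1]=1 prod=2 -> [10 6 1]
Step 6: demand=4,sold=1 ship[1->2]=1 ship[0->1]=1 prod=2 -> [11 6 1]
Step 7: demand=4,sold=1 ship[1->2]=1 ship[0->1]=1 prod=2 -> [12 6 1]
Step 8: demand=4,sold=1 ship[1->2]=1 ship[0->1]=1 prod=2 -> [13 6 1]
Step 9: demand=4,sold=1 ship[1->2]=1 ship[0->1]=1 prod=2 -> [14 6 1]
Step 10: demand=4,sold=1 ship[1->2]=1 ship[0->1]=1 prod=2 -> [15 6 1]
Step 11: demand=4,sold=1 ship[1->2]=1 ship[0->1]=1 prod=2 -> [16 6 1]
Step 12: demand=4,sold=1 ship[1->2]=1 ship[0->1]=1 prod=2 -> [17 6 1]
First stockout at step 3

3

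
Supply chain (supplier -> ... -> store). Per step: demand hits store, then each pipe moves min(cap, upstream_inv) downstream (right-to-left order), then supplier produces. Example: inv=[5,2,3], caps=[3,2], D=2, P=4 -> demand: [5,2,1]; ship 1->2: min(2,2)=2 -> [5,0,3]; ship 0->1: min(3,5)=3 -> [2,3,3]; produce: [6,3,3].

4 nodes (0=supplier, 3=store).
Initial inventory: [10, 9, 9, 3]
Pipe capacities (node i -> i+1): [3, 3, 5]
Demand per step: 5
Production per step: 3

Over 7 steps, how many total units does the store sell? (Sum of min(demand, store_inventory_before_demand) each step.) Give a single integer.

Answer: 27

Derivation:
Step 1: sold=3 (running total=3) -> [10 9 7 5]
Step 2: sold=5 (running total=8) -> [10 9 5 5]
Step 3: sold=5 (running total=13) -> [10 9 3 5]
Step 4: sold=5 (running total=18) -> [10 9 3 3]
Step 5: sold=3 (running total=21) -> [10 9 3 3]
Step 6: sold=3 (running total=24) -> [10 9 3 3]
Step 7: sold=3 (running total=27) -> [10 9 3 3]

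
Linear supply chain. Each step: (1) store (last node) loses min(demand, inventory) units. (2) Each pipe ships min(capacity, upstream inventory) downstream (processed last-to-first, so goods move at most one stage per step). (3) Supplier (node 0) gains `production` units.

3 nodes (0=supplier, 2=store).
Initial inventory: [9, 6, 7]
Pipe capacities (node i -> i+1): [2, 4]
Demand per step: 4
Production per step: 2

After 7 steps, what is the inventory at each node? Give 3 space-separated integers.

Step 1: demand=4,sold=4 ship[1->2]=4 ship[0->1]=2 prod=2 -> inv=[9 4 7]
Step 2: demand=4,sold=4 ship[1->2]=4 ship[0->1]=2 prod=2 -> inv=[9 2 7]
Step 3: demand=4,sold=4 ship[1->2]=2 ship[0->1]=2 prod=2 -> inv=[9 2 5]
Step 4: demand=4,sold=4 ship[1->2]=2 ship[0->1]=2 prod=2 -> inv=[9 2 3]
Step 5: demand=4,sold=3 ship[1->2]=2 ship[0->1]=2 prod=2 -> inv=[9 2 2]
Step 6: demand=4,sold=2 ship[1->2]=2 ship[0->1]=2 prod=2 -> inv=[9 2 2]
Step 7: demand=4,sold=2 ship[1->2]=2 ship[0->1]=2 prod=2 -> inv=[9 2 2]

9 2 2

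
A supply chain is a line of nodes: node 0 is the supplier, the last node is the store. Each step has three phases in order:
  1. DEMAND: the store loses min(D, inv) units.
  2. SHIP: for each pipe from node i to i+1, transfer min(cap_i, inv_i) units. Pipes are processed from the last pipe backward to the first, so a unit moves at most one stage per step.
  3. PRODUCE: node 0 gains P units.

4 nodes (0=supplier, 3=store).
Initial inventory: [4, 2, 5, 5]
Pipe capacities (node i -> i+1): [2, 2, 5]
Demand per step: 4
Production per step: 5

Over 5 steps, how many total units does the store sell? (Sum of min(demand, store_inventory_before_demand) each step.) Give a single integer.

Answer: 16

Derivation:
Step 1: sold=4 (running total=4) -> [7 2 2 6]
Step 2: sold=4 (running total=8) -> [10 2 2 4]
Step 3: sold=4 (running total=12) -> [13 2 2 2]
Step 4: sold=2 (running total=14) -> [16 2 2 2]
Step 5: sold=2 (running total=16) -> [19 2 2 2]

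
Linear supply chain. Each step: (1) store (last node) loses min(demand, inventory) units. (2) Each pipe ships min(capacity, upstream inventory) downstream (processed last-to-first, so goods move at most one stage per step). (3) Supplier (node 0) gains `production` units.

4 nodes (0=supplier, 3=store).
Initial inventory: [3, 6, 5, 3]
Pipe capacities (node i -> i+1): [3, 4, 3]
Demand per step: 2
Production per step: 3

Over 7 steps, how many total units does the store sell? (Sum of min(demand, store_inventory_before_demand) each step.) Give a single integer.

Step 1: sold=2 (running total=2) -> [3 5 6 4]
Step 2: sold=2 (running total=4) -> [3 4 7 5]
Step 3: sold=2 (running total=6) -> [3 3 8 6]
Step 4: sold=2 (running total=8) -> [3 3 8 7]
Step 5: sold=2 (running total=10) -> [3 3 8 8]
Step 6: sold=2 (running total=12) -> [3 3 8 9]
Step 7: sold=2 (running total=14) -> [3 3 8 10]

Answer: 14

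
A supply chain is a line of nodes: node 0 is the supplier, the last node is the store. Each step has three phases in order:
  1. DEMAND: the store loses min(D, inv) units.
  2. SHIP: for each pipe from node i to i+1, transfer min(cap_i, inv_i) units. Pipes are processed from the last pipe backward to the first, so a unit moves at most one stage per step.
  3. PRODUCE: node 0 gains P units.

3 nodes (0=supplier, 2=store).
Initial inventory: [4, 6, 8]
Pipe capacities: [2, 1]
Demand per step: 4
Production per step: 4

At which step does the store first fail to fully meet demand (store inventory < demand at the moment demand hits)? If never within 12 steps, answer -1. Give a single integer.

Step 1: demand=4,sold=4 ship[1->2]=1 ship[0->1]=2 prod=4 -> [6 7 5]
Step 2: demand=4,sold=4 ship[1->2]=1 ship[0->1]=2 prod=4 -> [8 8 2]
Step 3: demand=4,sold=2 ship[1->2]=1 ship[0->1]=2 prod=4 -> [10 9 1]
Step 4: demand=4,sold=1 ship[1->2]=1 ship[0->1]=2 prod=4 -> [12 10 1]
Step 5: demand=4,sold=1 ship[1->2]=1 ship[0->1]=2 prod=4 -> [14 11 1]
Step 6: demand=4,sold=1 ship[1->2]=1 ship[0->1]=2 prod=4 -> [16 12 1]
Step 7: demand=4,sold=1 ship[1->2]=1 ship[0->1]=2 prod=4 -> [18 13 1]
Step 8: demand=4,sold=1 ship[1->2]=1 ship[0->1]=2 prod=4 -> [20 14 1]
Step 9: demand=4,sold=1 ship[1->2]=1 ship[0->1]=2 prod=4 -> [22 15 1]
Step 10: demand=4,sold=1 ship[1->2]=1 ship[0->1]=2 prod=4 -> [24 16 1]
Step 11: demand=4,sold=1 ship[1->2]=1 ship[0->1]=2 prod=4 -> [26 17 1]
Step 12: demand=4,sold=1 ship[1->2]=1 ship[0->1]=2 prod=4 -> [28 18 1]
First stockout at step 3

3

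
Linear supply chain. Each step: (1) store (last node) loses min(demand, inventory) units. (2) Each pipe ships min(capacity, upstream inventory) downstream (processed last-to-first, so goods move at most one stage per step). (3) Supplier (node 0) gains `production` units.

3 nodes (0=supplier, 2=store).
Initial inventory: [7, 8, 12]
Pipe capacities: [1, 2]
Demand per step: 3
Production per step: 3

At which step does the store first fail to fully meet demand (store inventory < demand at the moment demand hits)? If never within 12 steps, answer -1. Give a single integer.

Step 1: demand=3,sold=3 ship[1->2]=2 ship[0->1]=1 prod=3 -> [9 7 11]
Step 2: demand=3,sold=3 ship[1->2]=2 ship[0->1]=1 prod=3 -> [11 6 10]
Step 3: demand=3,sold=3 ship[1->2]=2 ship[0->1]=1 prod=3 -> [13 5 9]
Step 4: demand=3,sold=3 ship[1->2]=2 ship[0->1]=1 prod=3 -> [15 4 8]
Step 5: demand=3,sold=3 ship[1->2]=2 ship[0->1]=1 prod=3 -> [17 3 7]
Step 6: demand=3,sold=3 ship[1->2]=2 ship[0->1]=1 prod=3 -> [19 2 6]
Step 7: demand=3,sold=3 ship[1->2]=2 ship[0->1]=1 prod=3 -> [21 1 5]
Step 8: demand=3,sold=3 ship[1->2]=1 ship[0->1]=1 prod=3 -> [23 1 3]
Step 9: demand=3,sold=3 ship[1->2]=1 ship[0->1]=1 prod=3 -> [25 1 1]
Step 10: demand=3,sold=1 ship[1->2]=1 ship[0->1]=1 prod=3 -> [27 1 1]
Step 11: demand=3,sold=1 ship[1->2]=1 ship[0->1]=1 prod=3 -> [29 1 1]
Step 12: demand=3,sold=1 ship[1->2]=1 ship[0->1]=1 prod=3 -> [31 1 1]
First stockout at step 10

10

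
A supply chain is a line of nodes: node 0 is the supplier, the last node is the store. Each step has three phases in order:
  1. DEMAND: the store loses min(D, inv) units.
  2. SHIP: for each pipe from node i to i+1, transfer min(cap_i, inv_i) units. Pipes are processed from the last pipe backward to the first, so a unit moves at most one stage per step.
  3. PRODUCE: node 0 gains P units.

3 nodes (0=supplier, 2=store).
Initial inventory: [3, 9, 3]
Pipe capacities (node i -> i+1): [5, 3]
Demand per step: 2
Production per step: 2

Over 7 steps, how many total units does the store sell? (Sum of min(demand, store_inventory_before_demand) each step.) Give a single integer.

Step 1: sold=2 (running total=2) -> [2 9 4]
Step 2: sold=2 (running total=4) -> [2 8 5]
Step 3: sold=2 (running total=6) -> [2 7 6]
Step 4: sold=2 (running total=8) -> [2 6 7]
Step 5: sold=2 (running total=10) -> [2 5 8]
Step 6: sold=2 (running total=12) -> [2 4 9]
Step 7: sold=2 (running total=14) -> [2 3 10]

Answer: 14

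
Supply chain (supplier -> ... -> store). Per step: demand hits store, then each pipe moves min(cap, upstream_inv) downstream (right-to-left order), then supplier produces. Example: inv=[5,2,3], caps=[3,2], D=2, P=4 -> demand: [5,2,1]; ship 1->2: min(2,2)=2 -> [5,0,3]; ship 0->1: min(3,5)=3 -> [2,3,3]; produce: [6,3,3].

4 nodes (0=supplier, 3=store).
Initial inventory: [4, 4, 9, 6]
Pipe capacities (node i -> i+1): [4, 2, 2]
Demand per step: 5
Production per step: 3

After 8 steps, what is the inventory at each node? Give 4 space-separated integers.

Step 1: demand=5,sold=5 ship[2->3]=2 ship[1->2]=2 ship[0->1]=4 prod=3 -> inv=[3 6 9 3]
Step 2: demand=5,sold=3 ship[2->3]=2 ship[1->2]=2 ship[0->1]=3 prod=3 -> inv=[3 7 9 2]
Step 3: demand=5,sold=2 ship[2->3]=2 ship[1->2]=2 ship[0->1]=3 prod=3 -> inv=[3 8 9 2]
Step 4: demand=5,sold=2 ship[2->3]=2 ship[1->2]=2 ship[0->1]=3 prod=3 -> inv=[3 9 9 2]
Step 5: demand=5,sold=2 ship[2->3]=2 ship[1->2]=2 ship[0->1]=3 prod=3 -> inv=[3 10 9 2]
Step 6: demand=5,sold=2 ship[2->3]=2 ship[1->2]=2 ship[0->1]=3 prod=3 -> inv=[3 11 9 2]
Step 7: demand=5,sold=2 ship[2->3]=2 ship[1->2]=2 ship[0->1]=3 prod=3 -> inv=[3 12 9 2]
Step 8: demand=5,sold=2 ship[2->3]=2 ship[1->2]=2 ship[0->1]=3 prod=3 -> inv=[3 13 9 2]

3 13 9 2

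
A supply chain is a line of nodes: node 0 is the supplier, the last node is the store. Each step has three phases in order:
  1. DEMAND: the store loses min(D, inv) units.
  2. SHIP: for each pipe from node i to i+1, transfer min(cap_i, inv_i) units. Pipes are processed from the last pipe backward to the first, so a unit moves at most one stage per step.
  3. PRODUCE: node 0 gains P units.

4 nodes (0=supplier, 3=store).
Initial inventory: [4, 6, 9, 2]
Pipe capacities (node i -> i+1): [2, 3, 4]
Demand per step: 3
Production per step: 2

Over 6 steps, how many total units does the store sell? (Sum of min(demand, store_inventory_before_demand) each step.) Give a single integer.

Step 1: sold=2 (running total=2) -> [4 5 8 4]
Step 2: sold=3 (running total=5) -> [4 4 7 5]
Step 3: sold=3 (running total=8) -> [4 3 6 6]
Step 4: sold=3 (running total=11) -> [4 2 5 7]
Step 5: sold=3 (running total=14) -> [4 2 3 8]
Step 6: sold=3 (running total=17) -> [4 2 2 8]

Answer: 17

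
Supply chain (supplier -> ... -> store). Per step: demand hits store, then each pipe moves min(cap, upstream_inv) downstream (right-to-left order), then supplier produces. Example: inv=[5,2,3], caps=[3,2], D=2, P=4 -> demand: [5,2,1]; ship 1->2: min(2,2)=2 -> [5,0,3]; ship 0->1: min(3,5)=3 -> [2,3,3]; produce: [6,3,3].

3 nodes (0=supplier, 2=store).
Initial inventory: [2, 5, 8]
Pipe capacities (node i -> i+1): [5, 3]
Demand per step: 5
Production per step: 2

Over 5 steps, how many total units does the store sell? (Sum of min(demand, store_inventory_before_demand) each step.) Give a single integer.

Answer: 19

Derivation:
Step 1: sold=5 (running total=5) -> [2 4 6]
Step 2: sold=5 (running total=10) -> [2 3 4]
Step 3: sold=4 (running total=14) -> [2 2 3]
Step 4: sold=3 (running total=17) -> [2 2 2]
Step 5: sold=2 (running total=19) -> [2 2 2]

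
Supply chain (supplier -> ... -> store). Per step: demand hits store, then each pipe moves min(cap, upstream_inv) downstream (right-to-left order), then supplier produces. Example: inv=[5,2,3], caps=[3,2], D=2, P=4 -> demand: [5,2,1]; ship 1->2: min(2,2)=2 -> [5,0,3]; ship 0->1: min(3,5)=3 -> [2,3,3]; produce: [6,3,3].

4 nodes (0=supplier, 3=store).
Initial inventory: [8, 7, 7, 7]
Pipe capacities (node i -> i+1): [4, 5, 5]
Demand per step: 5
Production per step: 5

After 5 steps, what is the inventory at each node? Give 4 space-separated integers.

Step 1: demand=5,sold=5 ship[2->3]=5 ship[1->2]=5 ship[0->1]=4 prod=5 -> inv=[9 6 7 7]
Step 2: demand=5,sold=5 ship[2->3]=5 ship[1->2]=5 ship[0->1]=4 prod=5 -> inv=[10 5 7 7]
Step 3: demand=5,sold=5 ship[2->3]=5 ship[1->2]=5 ship[0->1]=4 prod=5 -> inv=[11 4 7 7]
Step 4: demand=5,sold=5 ship[2->3]=5 ship[1->2]=4 ship[0->1]=4 prod=5 -> inv=[12 4 6 7]
Step 5: demand=5,sold=5 ship[2->3]=5 ship[1->2]=4 ship[0->1]=4 prod=5 -> inv=[13 4 5 7]

13 4 5 7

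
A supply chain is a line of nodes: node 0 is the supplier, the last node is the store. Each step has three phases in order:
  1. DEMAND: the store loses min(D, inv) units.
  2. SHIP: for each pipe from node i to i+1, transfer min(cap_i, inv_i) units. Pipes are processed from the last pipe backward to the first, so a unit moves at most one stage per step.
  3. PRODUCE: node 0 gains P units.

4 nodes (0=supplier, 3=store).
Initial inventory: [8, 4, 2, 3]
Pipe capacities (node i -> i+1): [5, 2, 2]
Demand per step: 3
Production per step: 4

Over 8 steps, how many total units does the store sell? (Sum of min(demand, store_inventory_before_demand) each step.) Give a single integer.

Step 1: sold=3 (running total=3) -> [7 7 2 2]
Step 2: sold=2 (running total=5) -> [6 10 2 2]
Step 3: sold=2 (running total=7) -> [5 13 2 2]
Step 4: sold=2 (running total=9) -> [4 16 2 2]
Step 5: sold=2 (running total=11) -> [4 18 2 2]
Step 6: sold=2 (running total=13) -> [4 20 2 2]
Step 7: sold=2 (running total=15) -> [4 22 2 2]
Step 8: sold=2 (running total=17) -> [4 24 2 2]

Answer: 17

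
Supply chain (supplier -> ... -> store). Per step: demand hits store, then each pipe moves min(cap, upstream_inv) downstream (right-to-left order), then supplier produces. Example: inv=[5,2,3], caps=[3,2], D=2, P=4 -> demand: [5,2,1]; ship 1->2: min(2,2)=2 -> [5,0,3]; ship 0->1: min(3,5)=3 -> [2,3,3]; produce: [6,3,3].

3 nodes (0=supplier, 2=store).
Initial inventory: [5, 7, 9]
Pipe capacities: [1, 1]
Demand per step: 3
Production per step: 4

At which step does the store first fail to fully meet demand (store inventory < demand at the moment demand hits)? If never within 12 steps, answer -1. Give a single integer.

Step 1: demand=3,sold=3 ship[1->2]=1 ship[0->1]=1 prod=4 -> [8 7 7]
Step 2: demand=3,sold=3 ship[1->2]=1 ship[0->1]=1 prod=4 -> [11 7 5]
Step 3: demand=3,sold=3 ship[1->2]=1 ship[0->1]=1 prod=4 -> [14 7 3]
Step 4: demand=3,sold=3 ship[1->2]=1 ship[0->1]=1 prod=4 -> [17 7 1]
Step 5: demand=3,sold=1 ship[1->2]=1 ship[0->1]=1 prod=4 -> [20 7 1]
Step 6: demand=3,sold=1 ship[1->2]=1 ship[0->1]=1 prod=4 -> [23 7 1]
Step 7: demand=3,sold=1 ship[1->2]=1 ship[0->1]=1 prod=4 -> [26 7 1]
Step 8: demand=3,sold=1 ship[1->2]=1 ship[0->1]=1 prod=4 -> [29 7 1]
Step 9: demand=3,sold=1 ship[1->2]=1 ship[0->1]=1 prod=4 -> [32 7 1]
Step 10: demand=3,sold=1 ship[1->2]=1 ship[0->1]=1 prod=4 -> [35 7 1]
Step 11: demand=3,sold=1 ship[1->2]=1 ship[0->1]=1 prod=4 -> [38 7 1]
Step 12: demand=3,sold=1 ship[1->2]=1 ship[0->1]=1 prod=4 -> [41 7 1]
First stockout at step 5

5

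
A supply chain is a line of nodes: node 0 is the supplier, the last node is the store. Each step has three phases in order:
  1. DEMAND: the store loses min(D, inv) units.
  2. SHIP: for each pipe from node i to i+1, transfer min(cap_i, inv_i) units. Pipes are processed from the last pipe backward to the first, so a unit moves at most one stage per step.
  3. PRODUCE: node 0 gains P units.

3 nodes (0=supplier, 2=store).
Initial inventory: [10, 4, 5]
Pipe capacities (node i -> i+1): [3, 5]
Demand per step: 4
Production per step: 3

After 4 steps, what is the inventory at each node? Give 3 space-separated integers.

Step 1: demand=4,sold=4 ship[1->2]=4 ship[0->1]=3 prod=3 -> inv=[10 3 5]
Step 2: demand=4,sold=4 ship[1->2]=3 ship[0->1]=3 prod=3 -> inv=[10 3 4]
Step 3: demand=4,sold=4 ship[1->2]=3 ship[0->1]=3 prod=3 -> inv=[10 3 3]
Step 4: demand=4,sold=3 ship[1->2]=3 ship[0->1]=3 prod=3 -> inv=[10 3 3]

10 3 3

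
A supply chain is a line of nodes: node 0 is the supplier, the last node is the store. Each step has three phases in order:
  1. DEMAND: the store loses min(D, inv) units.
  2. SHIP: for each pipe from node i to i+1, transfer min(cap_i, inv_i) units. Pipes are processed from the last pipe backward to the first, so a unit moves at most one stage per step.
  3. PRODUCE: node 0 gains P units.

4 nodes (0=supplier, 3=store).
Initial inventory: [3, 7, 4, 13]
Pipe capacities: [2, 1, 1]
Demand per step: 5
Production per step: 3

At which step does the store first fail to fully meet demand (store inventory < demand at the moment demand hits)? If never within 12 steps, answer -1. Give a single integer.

Step 1: demand=5,sold=5 ship[2->3]=1 ship[1->2]=1 ship[0->1]=2 prod=3 -> [4 8 4 9]
Step 2: demand=5,sold=5 ship[2->3]=1 ship[1->2]=1 ship[0->1]=2 prod=3 -> [5 9 4 5]
Step 3: demand=5,sold=5 ship[2->3]=1 ship[1->2]=1 ship[0->1]=2 prod=3 -> [6 10 4 1]
Step 4: demand=5,sold=1 ship[2->3]=1 ship[1->2]=1 ship[0->1]=2 prod=3 -> [7 11 4 1]
Step 5: demand=5,sold=1 ship[2->3]=1 ship[1->2]=1 ship[0->1]=2 prod=3 -> [8 12 4 1]
Step 6: demand=5,sold=1 ship[2->3]=1 ship[1->2]=1 ship[0->1]=2 prod=3 -> [9 13 4 1]
Step 7: demand=5,sold=1 ship[2->3]=1 ship[1->2]=1 ship[0->1]=2 prod=3 -> [10 14 4 1]
Step 8: demand=5,sold=1 ship[2->3]=1 ship[1->2]=1 ship[0->1]=2 prod=3 -> [11 15 4 1]
Step 9: demand=5,sold=1 ship[2->3]=1 ship[1->2]=1 ship[0->1]=2 prod=3 -> [12 16 4 1]
Step 10: demand=5,sold=1 ship[2->3]=1 ship[1->2]=1 ship[0->1]=2 prod=3 -> [13 17 4 1]
Step 11: demand=5,sold=1 ship[2->3]=1 ship[1->2]=1 ship[0->1]=2 prod=3 -> [14 18 4 1]
Step 12: demand=5,sold=1 ship[2->3]=1 ship[1->2]=1 ship[0->1]=2 prod=3 -> [15 19 4 1]
First stockout at step 4

4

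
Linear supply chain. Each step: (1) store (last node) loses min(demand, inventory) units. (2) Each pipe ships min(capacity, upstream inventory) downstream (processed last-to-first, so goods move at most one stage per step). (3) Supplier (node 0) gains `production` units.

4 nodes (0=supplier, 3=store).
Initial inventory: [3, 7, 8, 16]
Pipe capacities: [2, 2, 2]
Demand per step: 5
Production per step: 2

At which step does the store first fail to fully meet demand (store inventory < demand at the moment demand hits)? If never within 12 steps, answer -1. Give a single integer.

Step 1: demand=5,sold=5 ship[2->3]=2 ship[1->2]=2 ship[0->1]=2 prod=2 -> [3 7 8 13]
Step 2: demand=5,sold=5 ship[2->3]=2 ship[1->2]=2 ship[0->1]=2 prod=2 -> [3 7 8 10]
Step 3: demand=5,sold=5 ship[2->3]=2 ship[1->2]=2 ship[0->1]=2 prod=2 -> [3 7 8 7]
Step 4: demand=5,sold=5 ship[2->3]=2 ship[1->2]=2 ship[0->1]=2 prod=2 -> [3 7 8 4]
Step 5: demand=5,sold=4 ship[2->3]=2 ship[1->2]=2 ship[0->1]=2 prod=2 -> [3 7 8 2]
Step 6: demand=5,sold=2 ship[2->3]=2 ship[1->2]=2 ship[0->1]=2 prod=2 -> [3 7 8 2]
Step 7: demand=5,sold=2 ship[2->3]=2 ship[1->2]=2 ship[0->1]=2 prod=2 -> [3 7 8 2]
Step 8: demand=5,sold=2 ship[2->3]=2 ship[1->2]=2 ship[0->1]=2 prod=2 -> [3 7 8 2]
Step 9: demand=5,sold=2 ship[2->3]=2 ship[1->2]=2 ship[0->1]=2 prod=2 -> [3 7 8 2]
Step 10: demand=5,sold=2 ship[2->3]=2 ship[1->2]=2 ship[0->1]=2 prod=2 -> [3 7 8 2]
Step 11: demand=5,sold=2 ship[2->3]=2 ship[1->2]=2 ship[0->1]=2 prod=2 -> [3 7 8 2]
Step 12: demand=5,sold=2 ship[2->3]=2 ship[1->2]=2 ship[0->1]=2 prod=2 -> [3 7 8 2]
First stockout at step 5

5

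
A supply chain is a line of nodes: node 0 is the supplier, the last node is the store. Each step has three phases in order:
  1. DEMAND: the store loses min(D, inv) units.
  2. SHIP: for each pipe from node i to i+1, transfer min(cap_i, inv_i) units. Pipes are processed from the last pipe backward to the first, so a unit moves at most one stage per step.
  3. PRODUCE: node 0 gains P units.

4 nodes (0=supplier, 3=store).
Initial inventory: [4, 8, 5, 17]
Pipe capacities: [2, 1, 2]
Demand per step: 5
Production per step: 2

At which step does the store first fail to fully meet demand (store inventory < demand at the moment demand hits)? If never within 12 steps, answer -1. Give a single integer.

Step 1: demand=5,sold=5 ship[2->3]=2 ship[1->2]=1 ship[0->1]=2 prod=2 -> [4 9 4 14]
Step 2: demand=5,sold=5 ship[2->3]=2 ship[1->2]=1 ship[0->1]=2 prod=2 -> [4 10 3 11]
Step 3: demand=5,sold=5 ship[2->3]=2 ship[1->2]=1 ship[0->1]=2 prod=2 -> [4 11 2 8]
Step 4: demand=5,sold=5 ship[2->3]=2 ship[1->2]=1 ship[0->1]=2 prod=2 -> [4 12 1 5]
Step 5: demand=5,sold=5 ship[2->3]=1 ship[1->2]=1 ship[0->1]=2 prod=2 -> [4 13 1 1]
Step 6: demand=5,sold=1 ship[2->3]=1 ship[1->2]=1 ship[0->1]=2 prod=2 -> [4 14 1 1]
Step 7: demand=5,sold=1 ship[2->3]=1 ship[1->2]=1 ship[0->1]=2 prod=2 -> [4 15 1 1]
Step 8: demand=5,sold=1 ship[2->3]=1 ship[1->2]=1 ship[0->1]=2 prod=2 -> [4 16 1 1]
Step 9: demand=5,sold=1 ship[2->3]=1 ship[1->2]=1 ship[0->1]=2 prod=2 -> [4 17 1 1]
Step 10: demand=5,sold=1 ship[2->3]=1 ship[1->2]=1 ship[0->1]=2 prod=2 -> [4 18 1 1]
Step 11: demand=5,sold=1 ship[2->3]=1 ship[1->2]=1 ship[0->1]=2 prod=2 -> [4 19 1 1]
Step 12: demand=5,sold=1 ship[2->3]=1 ship[1->2]=1 ship[0->1]=2 prod=2 -> [4 20 1 1]
First stockout at step 6

6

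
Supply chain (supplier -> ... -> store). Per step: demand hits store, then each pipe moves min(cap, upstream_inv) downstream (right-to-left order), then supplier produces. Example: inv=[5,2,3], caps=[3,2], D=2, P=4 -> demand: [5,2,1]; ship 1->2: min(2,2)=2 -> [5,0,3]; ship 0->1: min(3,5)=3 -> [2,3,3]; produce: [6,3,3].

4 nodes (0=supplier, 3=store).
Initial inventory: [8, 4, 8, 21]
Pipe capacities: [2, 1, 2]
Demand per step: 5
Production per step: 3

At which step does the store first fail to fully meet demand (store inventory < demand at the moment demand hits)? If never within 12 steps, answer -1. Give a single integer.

Step 1: demand=5,sold=5 ship[2->3]=2 ship[1->2]=1 ship[0->1]=2 prod=3 -> [9 5 7 18]
Step 2: demand=5,sold=5 ship[2->3]=2 ship[1->2]=1 ship[0->1]=2 prod=3 -> [10 6 6 15]
Step 3: demand=5,sold=5 ship[2->3]=2 ship[1->2]=1 ship[0->1]=2 prod=3 -> [11 7 5 12]
Step 4: demand=5,sold=5 ship[2->3]=2 ship[1->2]=1 ship[0->1]=2 prod=3 -> [12 8 4 9]
Step 5: demand=5,sold=5 ship[2->3]=2 ship[1->2]=1 ship[0->1]=2 prod=3 -> [13 9 3 6]
Step 6: demand=5,sold=5 ship[2->3]=2 ship[1->2]=1 ship[0->1]=2 prod=3 -> [14 10 2 3]
Step 7: demand=5,sold=3 ship[2->3]=2 ship[1->2]=1 ship[0->1]=2 prod=3 -> [15 11 1 2]
Step 8: demand=5,sold=2 ship[2->3]=1 ship[1->2]=1 ship[0->1]=2 prod=3 -> [16 12 1 1]
Step 9: demand=5,sold=1 ship[2->3]=1 ship[1->2]=1 ship[0->1]=2 prod=3 -> [17 13 1 1]
Step 10: demand=5,sold=1 ship[2->3]=1 ship[1->2]=1 ship[0->1]=2 prod=3 -> [18 14 1 1]
Step 11: demand=5,sold=1 ship[2->3]=1 ship[1->2]=1 ship[0->1]=2 prod=3 -> [19 15 1 1]
Step 12: demand=5,sold=1 ship[2->3]=1 ship[1->2]=1 ship[0->1]=2 prod=3 -> [20 16 1 1]
First stockout at step 7

7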